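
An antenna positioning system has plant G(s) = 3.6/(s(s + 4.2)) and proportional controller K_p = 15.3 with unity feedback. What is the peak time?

Closed-loop characteristic equation: s² + 4.2s + 55.08 = 0, so ω_n = 7.422 rad/s and ζ = 4.2/(2·7.422) = 0.283.
Damped frequency ω_d = ω_n√(1−ζ²) = 7.118 rad/s, so peak time T_p = π/ω_d = 0.441 s.

T_p = 0.441 s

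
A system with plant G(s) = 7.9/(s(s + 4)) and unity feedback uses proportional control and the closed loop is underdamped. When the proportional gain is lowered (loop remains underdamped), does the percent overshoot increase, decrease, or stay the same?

decrease

ζ = 4/(2√(7.9K_p)) rises as K_p falls; higher damping means less overshoot.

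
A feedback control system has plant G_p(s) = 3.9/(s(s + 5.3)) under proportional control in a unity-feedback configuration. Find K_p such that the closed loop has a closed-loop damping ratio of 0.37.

K_p = 13.2

Closed-loop characteristic equation: s² + 5.3s + K_p·3.9 = 0.
So ω_n = √(3.9K_p) and 2ζω_n = 5.3, giving ζ = 5.3/(2√(3.9K_p)).
Setting ζ = 0.37: √(3.9K_p) = 5.3/(2·0.37) = 7.162, so K_p = 51.3/3.9 = 13.2.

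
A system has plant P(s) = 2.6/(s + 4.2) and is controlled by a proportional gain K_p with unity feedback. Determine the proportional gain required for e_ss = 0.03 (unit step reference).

For a type-0 loop with proportional control, e_ss = 1/(1 + K_p·P(0)).
P(0) = 0.619. Require 1/(1 + K_p·0.619) = 0.03, so 1 + 0.619·K_p = 33.33.
K_p = (33.33 − 1)/0.619 = 52.2.

K_p = 52.2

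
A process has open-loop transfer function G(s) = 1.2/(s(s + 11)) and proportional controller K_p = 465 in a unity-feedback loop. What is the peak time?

From 1 + K_pG(s) = 0: s² + 11s + 558 = 0 ⇒ ω_n = 23.62, ζ = 0.2328.
Damped frequency ω_d = ω_n√(1−ζ²) = 22.97 rad/s, so peak time T_p = π/ω_d = 0.137 s.

T_p = 0.137 s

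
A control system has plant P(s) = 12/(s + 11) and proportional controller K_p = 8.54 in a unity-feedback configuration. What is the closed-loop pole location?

s = -113.5

Closed-loop transfer function: T(s) = K_p·P(s)/(1 + K_p·P(s)) = 102.5/(s + 11 + 102.5) = 102.5/(s + 113.5).
The closed-loop pole is at s = −113.5.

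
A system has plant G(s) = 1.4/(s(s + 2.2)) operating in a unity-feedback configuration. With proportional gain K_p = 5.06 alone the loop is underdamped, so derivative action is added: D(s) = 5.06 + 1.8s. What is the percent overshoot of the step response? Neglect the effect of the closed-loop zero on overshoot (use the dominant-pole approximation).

Forward path: (5.06 + 1.8s)·1.4/(s(s+2.2)). The closed-loop characteristic equation is s² + (2.2 + 1.4·1.8)s + 1.4·5.06 = 0.
That is s² + 4.72s + 7.084 = 0, so ω_n = 2.662 rad/s and ζ = 4.72/(2·2.662) = 0.8867.
%OS = 100·exp(−πζ/√(1−ζ²)) = 0.242%.

0.242%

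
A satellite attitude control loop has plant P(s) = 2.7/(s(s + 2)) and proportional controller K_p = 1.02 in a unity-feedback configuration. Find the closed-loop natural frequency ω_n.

ω_n = 1.66 rad/s

The closed-loop denominator is s(s+2) + 1.02·2.7 = s² + 2s + 2.754.
So ω_n² = 2.754 ⇒ ω_n = 1.66 rad/s, and ζ = 2/(2ω_n) = 0.603.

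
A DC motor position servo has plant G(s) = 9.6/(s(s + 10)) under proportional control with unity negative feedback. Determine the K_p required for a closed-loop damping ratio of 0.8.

Closed-loop characteristic equation: s² + 10s + K_p·9.6 = 0.
So ω_n = √(9.6K_p) and 2ζω_n = 10, giving ζ = 10/(2√(9.6K_p)).
Setting ζ = 0.8: √(9.6K_p) = 10/(2·0.8) = 6.25, so K_p = 39.06/9.6 = 4.07.

K_p = 4.07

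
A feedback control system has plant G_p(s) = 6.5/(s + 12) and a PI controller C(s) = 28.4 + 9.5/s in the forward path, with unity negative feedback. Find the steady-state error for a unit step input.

The open loop C(s)G_p(s) has a pole at the origin (type 1), so the static position error constant is infinite and e_ss = 1/(1+∞) = 0.

0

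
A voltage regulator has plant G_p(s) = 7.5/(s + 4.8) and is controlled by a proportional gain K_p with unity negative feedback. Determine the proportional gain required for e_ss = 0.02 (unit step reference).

K_p = 31.4

The loop is type 0, so e_ss(step) = 1/(1 + K_pos) with K_pos = K_p·G_p(0).
G_p(0) = 1.562. Require 1/(1 + K_p·1.562) = 0.02, so 1 + 1.562·K_p = 50.
K_p = (50 − 1)/1.562 = 31.4.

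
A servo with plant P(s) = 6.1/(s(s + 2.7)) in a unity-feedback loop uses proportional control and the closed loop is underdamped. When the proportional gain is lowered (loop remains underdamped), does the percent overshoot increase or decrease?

ζ = 2.7/(2√(6.1K_p)) rises as K_p falls; higher damping means less overshoot.

decrease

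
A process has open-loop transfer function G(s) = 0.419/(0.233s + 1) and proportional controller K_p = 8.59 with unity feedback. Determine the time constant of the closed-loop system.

Closed loop: T(s) = K_p·G/(1+K_p·G) = 3.599/(0.233s + 1 + 3.599), with pole at s = −(1 + 3.599)/0.233 = −19.74.
Closed-loop time constant τ = 1/19.74 = 0.0507 s.

τ = 0.0507 s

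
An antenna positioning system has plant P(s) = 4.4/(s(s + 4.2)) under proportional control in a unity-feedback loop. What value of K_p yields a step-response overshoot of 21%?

K_p = 5.06

From %OS = 100·exp(−πζ/√(1−ζ²)) = 21%, ζ = −ln(0.21)/√(π²+ln²(0.21)) = 0.4449.
Characteristic equation s² + 4.2s + 4.4K_p = 0 gives ζ = 4.2/(2√(4.4K_p)).
Setting ζ = 0.4449: √(4.4K_p) = 4.2/(2·0.4449) = 4.72, so K_p = 22.28/4.4 = 5.06.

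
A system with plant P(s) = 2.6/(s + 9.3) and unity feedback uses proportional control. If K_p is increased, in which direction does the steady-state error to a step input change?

The position error constant K_pos = K_p·P(0) grows with K_p, and e_ss = 1/(1+K_pos) falls.

decrease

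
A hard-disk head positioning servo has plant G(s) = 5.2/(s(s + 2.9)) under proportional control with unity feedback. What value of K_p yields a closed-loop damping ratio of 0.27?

K_p = 5.55

Closed-loop characteristic equation: s² + 2.9s + K_p·5.2 = 0.
So ω_n = √(5.2K_p) and 2ζω_n = 2.9, giving ζ = 2.9/(2√(5.2K_p)).
Setting ζ = 0.27: √(5.2K_p) = 2.9/(2·0.27) = 5.37, so K_p = 28.84/5.2 = 5.55.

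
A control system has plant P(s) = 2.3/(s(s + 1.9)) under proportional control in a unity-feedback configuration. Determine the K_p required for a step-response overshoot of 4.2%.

K_p = 0.778

From %OS = 100·exp(−πζ/√(1−ζ²)) = 4.2%, ζ = −ln(0.042)/√(π²+ln²(0.042)) = 0.7103.
Characteristic equation s² + 1.9s + 2.3K_p = 0 gives ζ = 1.9/(2√(2.3K_p)).
Setting ζ = 0.7103: √(2.3K_p) = 1.9/(2·0.7103) = 1.337, so K_p = 1.789/2.3 = 0.778.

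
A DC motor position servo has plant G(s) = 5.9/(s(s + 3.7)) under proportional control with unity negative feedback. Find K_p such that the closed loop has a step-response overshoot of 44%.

From %OS = 100·exp(−πζ/√(1−ζ²)) = 44%, ζ = −ln(0.44)/√(π²+ln²(0.44)) = 0.2528.
Characteristic equation s² + 3.7s + 5.9K_p = 0 gives ζ = 3.7/(2√(5.9K_p)).
Setting ζ = 0.2528: √(5.9K_p) = 3.7/(2·0.2528) = 7.317, so K_p = 53.54/5.9 = 9.07.

K_p = 9.07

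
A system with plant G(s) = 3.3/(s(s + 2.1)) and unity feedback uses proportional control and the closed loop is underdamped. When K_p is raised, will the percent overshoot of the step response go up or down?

Characteristic equation s² + 2.1s + K_p·3.3 = 0: raising K_p raises ω_n while 2ζω_n = 2.1 is fixed, so ζ falls and overshoot grows.

increase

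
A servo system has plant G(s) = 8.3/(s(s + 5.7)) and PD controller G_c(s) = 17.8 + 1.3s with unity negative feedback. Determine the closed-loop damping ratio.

ζ = 0.678

Forward path: (17.8 + 1.3s)·8.3/(s(s+5.7)). The closed-loop characteristic equation is s² + (5.7 + 8.3·1.3)s + 8.3·17.8 = 0.
That is s² + 16.49s + 147.7 = 0, so ω_n = 12.15 rad/s and ζ = 16.49/(2·12.15) = 0.6783.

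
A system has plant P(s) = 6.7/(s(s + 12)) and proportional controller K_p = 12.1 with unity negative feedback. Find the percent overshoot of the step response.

The closed-loop denominator s² + 12s + 81.07 gives ω_n = √81.07 = 9.004 and ζ = 12/(2ω_n) = 0.6664.
%OS = 100·exp(−πζ/√(1−ζ²)) = 100·exp(−π·0.6664/√0.5559) = 6.03%.

6.03%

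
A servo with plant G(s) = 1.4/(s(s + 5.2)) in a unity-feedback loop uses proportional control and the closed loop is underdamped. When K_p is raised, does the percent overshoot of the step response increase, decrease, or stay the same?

Characteristic equation s² + 5.2s + K_p·1.4 = 0: raising K_p raises ω_n while 2ζω_n = 5.2 is fixed, so ζ falls and overshoot grows.

increase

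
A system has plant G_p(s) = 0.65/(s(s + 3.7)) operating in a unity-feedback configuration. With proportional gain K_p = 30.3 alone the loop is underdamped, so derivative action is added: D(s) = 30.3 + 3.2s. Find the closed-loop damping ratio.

ζ = 0.651

Forward path: (30.3 + 3.2s)·0.65/(s(s+3.7)). The closed-loop characteristic equation is s² + (3.7 + 0.65·3.2)s + 0.65·30.3 = 0.
That is s² + 5.78s + 19.7 = 0, so ω_n = 4.438 rad/s and ζ = 5.78/(2·4.438) = 0.6512.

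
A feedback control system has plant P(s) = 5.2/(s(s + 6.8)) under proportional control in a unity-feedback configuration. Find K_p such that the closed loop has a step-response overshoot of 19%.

From %OS = 100·exp(−πζ/√(1−ζ²)) = 19%, ζ = −ln(0.19)/√(π²+ln²(0.19)) = 0.4673.
Characteristic equation s² + 6.8s + 5.2K_p = 0 gives ζ = 6.8/(2√(5.2K_p)).
Setting ζ = 0.4673: √(5.2K_p) = 6.8/(2·0.4673) = 7.275, so K_p = 52.93/5.2 = 10.2.

K_p = 10.2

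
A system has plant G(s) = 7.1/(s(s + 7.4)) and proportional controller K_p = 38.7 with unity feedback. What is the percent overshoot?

From 1 + K_pG(s) = 0: s² + 7.4s + 274.8 = 0 ⇒ ω_n = 16.58, ζ = 0.2232.
%OS = 100·exp(−πζ/√(1−ζ²)) = 100·exp(−π·0.2232/√0.9502) = 48.7%.

48.7%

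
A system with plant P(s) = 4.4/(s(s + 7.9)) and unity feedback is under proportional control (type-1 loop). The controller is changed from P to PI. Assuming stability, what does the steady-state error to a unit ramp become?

0

The integrator raises the loop to type 2, so K_v → ∞ and e_ss to a ramp is zero.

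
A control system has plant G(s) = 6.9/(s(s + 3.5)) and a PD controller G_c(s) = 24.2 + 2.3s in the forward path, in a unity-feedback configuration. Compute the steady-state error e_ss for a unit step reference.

The open loop G_c(s)G(s) has a pole at the origin (type 1), so the static position error constant is infinite and e_ss = 1/(1+∞) = 0.

0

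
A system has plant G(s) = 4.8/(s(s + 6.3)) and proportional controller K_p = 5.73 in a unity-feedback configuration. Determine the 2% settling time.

The closed-loop denominator s² + 6.3s + 27.5 gives ω_n = √27.5 = 5.244 and ζ = 6.3/(2ω_n) = 0.6006.
2% settling time T_s ≈ 4/(ζω_n) = 4/3.15 = 1.27 s.

T_s ≈ 1.27 s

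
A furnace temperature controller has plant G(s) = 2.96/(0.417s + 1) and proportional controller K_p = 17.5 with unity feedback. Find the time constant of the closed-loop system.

Closed loop: T(s) = K_p·G/(1+K_p·G) = 51.8/(0.417s + 1 + 51.8), with pole at s = −(1 + 51.8)/0.417 = −126.6.
Closed-loop time constant τ = 1/126.6 = 0.0079 s.

τ = 0.0079 s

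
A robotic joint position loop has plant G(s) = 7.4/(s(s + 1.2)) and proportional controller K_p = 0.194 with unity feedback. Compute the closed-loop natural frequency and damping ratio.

The closed-loop denominator is s(s+1.2) + 0.194·7.4 = s² + 1.2s + 1.436.
So ω_n² = 1.436 ⇒ ω_n = 1.198 rad/s, and ζ = 1.2/(2ω_n) = 0.501.

ω_n = 1.2 rad/s, ζ = 0.501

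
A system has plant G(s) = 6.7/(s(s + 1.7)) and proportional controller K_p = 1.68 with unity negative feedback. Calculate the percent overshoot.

From 1 + K_pG(s) = 0: s² + 1.7s + 11.26 = 0 ⇒ ω_n = 3.355, ζ = 0.2534.
%OS = 100·exp(−πζ/√(1−ζ²)) = 100·exp(−π·0.2534/√0.9358) = 43.9%.

43.9%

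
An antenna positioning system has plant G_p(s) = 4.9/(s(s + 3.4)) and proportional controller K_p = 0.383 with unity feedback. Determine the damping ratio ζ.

With unity feedback the closed-loop characteristic equation is s² + 3.4s + 0.383·4.9 = s² + 3.4s + 1.877 = 0.
Matching s² + 2ζω_n s + ω_n²: ω_n = √1.877 = 1.37 rad/s and 2ζω_n = 3.4, so ζ = 3.4/(2·1.37) = 1.24.

ζ = 1.24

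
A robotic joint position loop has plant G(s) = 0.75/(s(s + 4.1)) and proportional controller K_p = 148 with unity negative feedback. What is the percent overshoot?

From 1 + K_pG(s) = 0: s² + 4.1s + 111 = 0 ⇒ ω_n = 10.54, ζ = 0.1946.
%OS = 100·exp(−πζ/√(1−ζ²)) = 100·exp(−π·0.1946/√0.9621) = 53.6%.

53.6%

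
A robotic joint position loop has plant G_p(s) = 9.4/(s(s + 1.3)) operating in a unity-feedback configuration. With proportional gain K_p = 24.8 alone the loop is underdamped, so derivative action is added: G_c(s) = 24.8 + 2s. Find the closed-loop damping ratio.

Forward path: (24.8 + 2s)·9.4/(s(s+1.3)). The closed-loop characteristic equation is s² + (1.3 + 9.4·2)s + 9.4·24.8 = 0.
That is s² + 20.1s + 233.1 = 0, so ω_n = 15.27 rad/s and ζ = 20.1/(2·15.27) = 0.6582.

ζ = 0.658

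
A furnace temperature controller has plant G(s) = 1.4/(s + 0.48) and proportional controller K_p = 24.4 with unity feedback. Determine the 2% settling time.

Closed-loop transfer function: T(s) = K_p·G(s)/(1 + K_p·G(s)) = 34.16/(s + 0.48 + 34.16) = 34.16/(s + 34.64).
Time constant τ = 1/34.64 = 0.02887 s, so the 2% settling time is about 4τ = 0.115 s.

T_s ≈ 0.115 s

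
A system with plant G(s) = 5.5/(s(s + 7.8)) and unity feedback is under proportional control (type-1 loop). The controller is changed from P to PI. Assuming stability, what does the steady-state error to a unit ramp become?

The integrator raises the loop to type 2, so K_v → ∞ and e_ss to a ramp is zero.

0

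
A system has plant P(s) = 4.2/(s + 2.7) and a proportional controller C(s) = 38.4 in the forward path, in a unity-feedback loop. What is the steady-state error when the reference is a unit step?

The loop is type 0. Static position error constant K_pos = C(0)·P(0) = 38.4·1.556 = 59.73.
Steady-state error to a unit step: e_ss = 1/(1+K_pos) = 1/60.73 = 0.0165.

0.0165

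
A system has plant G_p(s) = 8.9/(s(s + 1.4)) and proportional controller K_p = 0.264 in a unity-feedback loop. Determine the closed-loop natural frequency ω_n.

ω_n = 1.53 rad/s

The closed-loop denominator is s(s+1.4) + 0.264·8.9 = s² + 1.4s + 2.35.
So ω_n² = 2.35 ⇒ ω_n = 1.533 rad/s, and ζ = 1.4/(2ω_n) = 0.457.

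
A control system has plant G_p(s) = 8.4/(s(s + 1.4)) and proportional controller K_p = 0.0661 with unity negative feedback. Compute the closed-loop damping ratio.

ζ = 0.939

1 + K_p·G_p(s) = 0 gives s² + 1.4s + 0.5552 = 0.
Matching s² + 2ζω_n s + ω_n²: ω_n = √0.5552 = 0.7451 rad/s and 2ζω_n = 1.4, so ζ = 1.4/(2·0.7451) = 0.939.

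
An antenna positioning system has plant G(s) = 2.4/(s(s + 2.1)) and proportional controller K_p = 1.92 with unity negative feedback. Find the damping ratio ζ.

ζ = 0.489

With unity feedback the closed-loop characteristic equation is s² + 2.1s + 1.92·2.4 = s² + 2.1s + 4.608 = 0.
So ω_n² = 4.608 ⇒ ω_n = 2.147 rad/s, and ζ = 2.1/(2ω_n) = 0.489.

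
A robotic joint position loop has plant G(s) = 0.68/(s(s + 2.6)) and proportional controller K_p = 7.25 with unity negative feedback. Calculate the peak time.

T_p = 1.75 s

From 1 + K_pG(s) = 0: s² + 2.6s + 4.93 = 0 ⇒ ω_n = 2.22, ζ = 0.5855.
Damped frequency ω_d = ω_n√(1−ζ²) = 1.8 rad/s, so peak time T_p = π/ω_d = 1.75 s.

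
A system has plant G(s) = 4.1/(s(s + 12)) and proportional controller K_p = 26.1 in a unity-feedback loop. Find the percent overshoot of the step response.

10.7%

The closed-loop denominator s² + 12s + 107 gives ω_n = √107 = 10.34 and ζ = 12/(2ω_n) = 0.58.
%OS = 100·exp(−πζ/√(1−ζ²)) = 100·exp(−π·0.58/√0.6636) = 10.7%.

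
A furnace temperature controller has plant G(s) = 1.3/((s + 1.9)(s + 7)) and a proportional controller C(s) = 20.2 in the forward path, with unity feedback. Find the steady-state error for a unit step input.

0.336

The loop is type 0. Static position error constant K_pos = C(0)·G(0) = 20.2·0.09774 = 1.974.
Steady-state error to a unit step: e_ss = 1/(1+K_pos) = 1/2.974 = 0.336.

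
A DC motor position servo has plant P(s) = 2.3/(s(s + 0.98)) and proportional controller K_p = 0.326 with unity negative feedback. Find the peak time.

T_p = 4.4 s

From 1 + K_pP(s) = 0: s² + 0.98s + 0.7498 = 0 ⇒ ω_n = 0.8659, ζ = 0.5659.
Damped frequency ω_d = ω_n√(1−ζ²) = 0.7139 rad/s, so peak time T_p = π/ω_d = 4.4 s.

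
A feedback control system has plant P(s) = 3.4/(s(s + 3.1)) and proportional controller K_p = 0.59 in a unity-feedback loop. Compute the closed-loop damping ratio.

ζ = 1.09

1 + K_p·P(s) = 0 gives s² + 3.1s + 2.006 = 0.
Matching s² + 2ζω_n s + ω_n²: ω_n = √2.006 = 1.416 rad/s and 2ζω_n = 3.1, so ζ = 3.1/(2·1.416) = 1.09.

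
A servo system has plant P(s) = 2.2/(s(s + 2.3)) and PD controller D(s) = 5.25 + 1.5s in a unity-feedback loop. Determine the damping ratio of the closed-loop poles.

Forward path: (5.25 + 1.5s)·2.2/(s(s+2.3)). The closed-loop characteristic equation is s² + (2.3 + 2.2·1.5)s + 2.2·5.25 = 0.
That is s² + 5.6s + 11.55 = 0, so ω_n = 3.399 rad/s and ζ = 5.6/(2·3.399) = 0.8239.

ζ = 0.824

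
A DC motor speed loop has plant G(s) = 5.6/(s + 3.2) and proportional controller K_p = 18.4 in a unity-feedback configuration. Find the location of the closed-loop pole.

Closed-loop transfer function: T(s) = K_p·G(s)/(1 + K_p·G(s)) = 103/(s + 3.2 + 103) = 103/(s + 106.2).
The closed-loop pole is at s = −106.2.

s = -106.2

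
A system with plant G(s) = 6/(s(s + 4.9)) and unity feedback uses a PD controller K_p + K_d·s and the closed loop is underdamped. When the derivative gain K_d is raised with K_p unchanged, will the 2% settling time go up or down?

decrease

Characteristic equation s² + (4.9 + 6K_d)s + 6K_p = 0: raising K_d increases ζω_n = (4.9+6K_d)/2 while the loop stays underdamped, so T_s ≈ 4/(ζω_n) decreases.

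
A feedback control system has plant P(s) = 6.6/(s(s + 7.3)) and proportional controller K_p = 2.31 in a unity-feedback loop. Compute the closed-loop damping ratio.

1 + K_p·P(s) = 0 gives s² + 7.3s + 15.25 = 0.
Matching s² + 2ζω_n s + ω_n²: ω_n = √15.25 = 3.905 rad/s and 2ζω_n = 7.3, so ζ = 7.3/(2·3.905) = 0.935.

ζ = 0.935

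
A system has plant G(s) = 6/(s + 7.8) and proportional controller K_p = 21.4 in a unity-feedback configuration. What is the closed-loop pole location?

Closed-loop transfer function: T(s) = K_p·G(s)/(1 + K_p·G(s)) = 128.4/(s + 7.8 + 128.4) = 128.4/(s + 136.2).
The closed-loop pole is at s = −136.2.

s = -136.2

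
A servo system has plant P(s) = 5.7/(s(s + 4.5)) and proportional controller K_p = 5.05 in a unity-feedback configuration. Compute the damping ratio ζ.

1 + K_p·P(s) = 0 gives s² + 4.5s + 28.79 = 0.
So ω_n² = 28.79 ⇒ ω_n = 5.365 rad/s, and ζ = 4.5/(2ω_n) = 0.419.

ζ = 0.419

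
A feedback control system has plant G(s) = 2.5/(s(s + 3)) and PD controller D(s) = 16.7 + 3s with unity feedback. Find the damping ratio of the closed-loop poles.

ζ = 0.813

Forward path: (16.7 + 3s)·2.5/(s(s+3)). The closed-loop characteristic equation is s² + (3 + 2.5·3)s + 2.5·16.7 = 0.
That is s² + 10.5s + 41.75 = 0, so ω_n = 6.461 rad/s and ζ = 10.5/(2·6.461) = 0.8125.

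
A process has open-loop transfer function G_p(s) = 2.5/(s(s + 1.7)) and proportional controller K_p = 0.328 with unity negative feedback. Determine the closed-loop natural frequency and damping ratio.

With unity feedback the closed-loop characteristic equation is s² + 1.7s + 0.328·2.5 = s² + 1.7s + 0.82 = 0.
Matching s² + 2ζω_n s + ω_n²: ω_n = √0.82 = 0.9055 rad/s and 2ζω_n = 1.7, so ζ = 1.7/(2·0.9055) = 0.939.

ω_n = 0.906 rad/s, ζ = 0.939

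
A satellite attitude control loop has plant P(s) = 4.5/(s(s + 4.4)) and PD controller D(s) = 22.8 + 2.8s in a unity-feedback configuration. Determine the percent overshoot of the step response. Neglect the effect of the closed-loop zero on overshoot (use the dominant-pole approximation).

0.785%

Forward path: (22.8 + 2.8s)·4.5/(s(s+4.4)). The closed-loop characteristic equation is s² + (4.4 + 4.5·2.8)s + 4.5·22.8 = 0.
That is s² + 17s + 102.6 = 0, so ω_n = 10.13 rad/s and ζ = 17/(2·10.13) = 0.8392.
%OS = 100·exp(−πζ/√(1−ζ²)) = 0.785%.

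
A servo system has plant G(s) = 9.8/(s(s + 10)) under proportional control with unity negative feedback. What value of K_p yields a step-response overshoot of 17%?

From %OS = 100·exp(−πζ/√(1−ζ²)) = 17%, ζ = −ln(0.17)/√(π²+ln²(0.17)) = 0.4913.
Characteristic equation s² + 10s + 9.8K_p = 0 gives ζ = 10/(2√(9.8K_p)).
Setting ζ = 0.4913: √(9.8K_p) = 10/(2·0.4913) = 10.18, so K_p = 103.6/9.8 = 10.6.

K_p = 10.6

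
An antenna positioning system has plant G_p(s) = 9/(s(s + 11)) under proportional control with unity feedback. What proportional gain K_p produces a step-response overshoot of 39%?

K_p = 40.8

From %OS = 100·exp(−πζ/√(1−ζ²)) = 39%, ζ = −ln(0.39)/√(π²+ln²(0.39)) = 0.2871.
Characteristic equation s² + 11s + 9K_p = 0 gives ζ = 11/(2√(9K_p)).
Setting ζ = 0.2871: √(9K_p) = 11/(2·0.2871) = 19.16, so K_p = 367/9 = 40.8.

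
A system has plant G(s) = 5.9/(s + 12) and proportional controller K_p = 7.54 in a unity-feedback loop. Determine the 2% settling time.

T_s ≈ 0.0708 s

Closed-loop transfer function: T(s) = K_p·G(s)/(1 + K_p·G(s)) = 44.49/(s + 12 + 44.49) = 44.49/(s + 56.49).
Time constant τ = 1/56.49 = 0.0177 s, so the 2% settling time is about 4τ = 0.0708 s.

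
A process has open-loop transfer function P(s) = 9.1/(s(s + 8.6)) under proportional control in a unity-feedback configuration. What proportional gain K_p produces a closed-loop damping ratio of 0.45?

Closed-loop characteristic equation: s² + 8.6s + K_p·9.1 = 0.
So ω_n = √(9.1K_p) and 2ζω_n = 8.6, giving ζ = 8.6/(2√(9.1K_p)).
Setting ζ = 0.45: √(9.1K_p) = 8.6/(2·0.45) = 9.556, so K_p = 91.31/9.1 = 10.

K_p = 10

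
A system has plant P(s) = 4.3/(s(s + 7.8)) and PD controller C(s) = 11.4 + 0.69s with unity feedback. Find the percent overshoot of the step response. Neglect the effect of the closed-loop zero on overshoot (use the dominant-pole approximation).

Forward path: (11.4 + 0.69s)·4.3/(s(s+7.8)). The closed-loop characteristic equation is s² + (7.8 + 4.3·0.69)s + 4.3·11.4 = 0.
That is s² + 10.77s + 49.02 = 0, so ω_n = 7.001 rad/s and ζ = 10.77/(2·7.001) = 0.7689.
%OS = 100·exp(−πζ/√(1−ζ²)) = 2.29%.

2.29%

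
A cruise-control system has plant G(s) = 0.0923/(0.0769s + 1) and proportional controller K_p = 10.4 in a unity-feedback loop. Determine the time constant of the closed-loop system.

τ = 0.0392 s

Closed loop: T(s) = K_p·G/(1+K_p·G) = 0.9599/(0.0769s + 1 + 0.9599), with pole at s = −(1 + 0.9599)/0.0769 = −25.49.
Closed-loop time constant τ = 1/25.49 = 0.0392 s.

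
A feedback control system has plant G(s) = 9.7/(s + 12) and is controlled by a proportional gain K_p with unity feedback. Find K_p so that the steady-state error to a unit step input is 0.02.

K_p = 60.6

Steady-state error for a unit step on this type-0 loop is 1/(1 + K_p·G(0)).
G(0) = 0.8083. Require 1/(1 + K_p·0.8083) = 0.02, so 1 + 0.8083·K_p = 50.
K_p = (50 − 1)/0.8083 = 60.6.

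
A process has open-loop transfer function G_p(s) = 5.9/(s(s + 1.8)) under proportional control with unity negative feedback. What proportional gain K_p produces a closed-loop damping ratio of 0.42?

K_p = 0.778

Closed-loop characteristic equation: s² + 1.8s + K_p·5.9 = 0.
So ω_n = √(5.9K_p) and 2ζω_n = 1.8, giving ζ = 1.8/(2√(5.9K_p)).
Setting ζ = 0.42: √(5.9K_p) = 1.8/(2·0.42) = 2.143, so K_p = 4.592/5.9 = 0.778.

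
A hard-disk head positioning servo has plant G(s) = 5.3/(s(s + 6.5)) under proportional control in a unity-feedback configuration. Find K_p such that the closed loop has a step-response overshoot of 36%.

From %OS = 100·exp(−πζ/√(1−ζ²)) = 36%, ζ = −ln(0.36)/√(π²+ln²(0.36)) = 0.3093.
Characteristic equation s² + 6.5s + 5.3K_p = 0 gives ζ = 6.5/(2√(5.3K_p)).
Setting ζ = 0.3093: √(5.3K_p) = 6.5/(2·0.3093) = 10.51, so K_p = 110.4/5.3 = 20.8.

K_p = 20.8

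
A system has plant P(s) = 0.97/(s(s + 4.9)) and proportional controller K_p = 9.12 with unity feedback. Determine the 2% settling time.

T_s ≈ 1.63 s

The closed-loop denominator s² + 4.9s + 8.846 gives ω_n = √8.846 = 2.974 and ζ = 4.9/(2ω_n) = 0.8237.
2% settling time T_s ≈ 4/(ζω_n) = 4/2.45 = 1.63 s.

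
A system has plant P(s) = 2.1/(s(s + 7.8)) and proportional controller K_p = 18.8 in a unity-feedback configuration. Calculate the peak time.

Closed-loop characteristic equation: s² + 7.8s + 39.48 = 0, so ω_n = 6.283 rad/s and ζ = 7.8/(2·6.283) = 0.6207.
Damped frequency ω_d = ω_n√(1−ζ²) = 4.926 rad/s, so peak time T_p = π/ω_d = 0.638 s.

T_p = 0.638 s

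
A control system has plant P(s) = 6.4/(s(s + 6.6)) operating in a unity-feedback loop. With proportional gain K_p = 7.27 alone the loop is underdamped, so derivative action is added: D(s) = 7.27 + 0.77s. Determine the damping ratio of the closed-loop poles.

Forward path: (7.27 + 0.77s)·6.4/(s(s+6.6)). The closed-loop characteristic equation is s² + (6.6 + 6.4·0.77)s + 6.4·7.27 = 0.
That is s² + 11.53s + 46.53 = 0, so ω_n = 6.821 rad/s and ζ = 11.53/(2·6.821) = 0.845.

ζ = 0.845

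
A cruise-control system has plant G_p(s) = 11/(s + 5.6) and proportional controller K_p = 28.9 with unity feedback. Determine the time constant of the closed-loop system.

τ = 0.00309 s

Closed-loop transfer function: T(s) = K_p·G_p(s)/(1 + K_p·G_p(s)) = 317.9/(s + 5.6 + 317.9) = 317.9/(s + 323.5).
Time constant τ = 1/323.5 = 0.00309 s.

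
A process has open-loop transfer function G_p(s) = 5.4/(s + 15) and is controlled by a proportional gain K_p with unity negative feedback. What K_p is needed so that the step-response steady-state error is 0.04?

The loop is type 0, so e_ss(step) = 1/(1 + K_pos) with K_pos = K_p·G_p(0).
G_p(0) = 0.36. Require 1/(1 + K_p·0.36) = 0.04, so 1 + 0.36·K_p = 25.
K_p = (25 − 1)/0.36 = 66.7.

K_p = 66.7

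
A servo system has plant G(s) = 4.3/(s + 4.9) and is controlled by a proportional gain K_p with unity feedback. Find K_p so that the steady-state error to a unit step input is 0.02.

For a type-0 loop with proportional control, e_ss = 1/(1 + K_p·G(0)).
G(0) = 0.8776. Require 1/(1 + K_p·0.8776) = 0.02, so 1 + 0.8776·K_p = 50.
K_p = (50 − 1)/0.8776 = 55.8.

K_p = 55.8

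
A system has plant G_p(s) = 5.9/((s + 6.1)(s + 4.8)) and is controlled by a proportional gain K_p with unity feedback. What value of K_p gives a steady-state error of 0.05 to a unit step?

K_p = 94.3

For a type-0 loop with proportional control, e_ss = 1/(1 + K_p·G_p(0)).
G_p(0) = 0.2015. Require 1/(1 + K_p·0.2015) = 0.05, so 1 + 0.2015·K_p = 20.
K_p = (20 − 1)/0.2015 = 94.3.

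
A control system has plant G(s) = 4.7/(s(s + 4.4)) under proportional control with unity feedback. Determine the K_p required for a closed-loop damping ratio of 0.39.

Closed-loop characteristic equation: s² + 4.4s + K_p·4.7 = 0.
So ω_n = √(4.7K_p) and 2ζω_n = 4.4, giving ζ = 4.4/(2√(4.7K_p)).
Setting ζ = 0.39: √(4.7K_p) = 4.4/(2·0.39) = 5.641, so K_p = 31.82/4.7 = 6.77.

K_p = 6.77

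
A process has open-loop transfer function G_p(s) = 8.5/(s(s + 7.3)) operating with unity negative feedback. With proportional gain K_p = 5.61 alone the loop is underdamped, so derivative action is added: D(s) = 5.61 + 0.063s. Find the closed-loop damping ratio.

ζ = 0.567

Forward path: (5.61 + 0.063s)·8.5/(s(s+7.3)). The closed-loop characteristic equation is s² + (7.3 + 8.5·0.063)s + 8.5·5.61 = 0.
That is s² + 7.835s + 47.69 = 0, so ω_n = 6.905 rad/s and ζ = 7.835/(2·6.905) = 0.5673.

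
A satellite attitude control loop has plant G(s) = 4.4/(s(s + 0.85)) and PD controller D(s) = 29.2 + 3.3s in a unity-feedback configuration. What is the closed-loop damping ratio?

ζ = 0.678

Forward path: (29.2 + 3.3s)·4.4/(s(s+0.85)). The closed-loop characteristic equation is s² + (0.85 + 4.4·3.3)s + 4.4·29.2 = 0.
That is s² + 15.37s + 128.5 = 0, so ω_n = 11.33 rad/s and ζ = 15.37/(2·11.33) = 0.678.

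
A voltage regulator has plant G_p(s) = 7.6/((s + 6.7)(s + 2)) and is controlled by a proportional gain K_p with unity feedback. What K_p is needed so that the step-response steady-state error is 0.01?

K_p = 175

The loop is type 0, so e_ss(step) = 1/(1 + K_pos) with K_pos = K_p·G_p(0).
G_p(0) = 0.5672. Require 1/(1 + K_p·0.5672) = 0.01, so 1 + 0.5672·K_p = 100.
K_p = (100 − 1)/0.5672 = 175.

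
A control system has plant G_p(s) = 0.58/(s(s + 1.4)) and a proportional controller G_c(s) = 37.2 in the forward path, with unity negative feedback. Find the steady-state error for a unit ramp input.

The loop has one pole at the origin (type 1). Velocity error constant K_v = lim_{s→0} s·G_c(s)G_p(s) = 37.2·0.58/1.4 = 15.41.
Steady-state error to a unit ramp: e_ss = 1/K_v = 0.0649.

0.0649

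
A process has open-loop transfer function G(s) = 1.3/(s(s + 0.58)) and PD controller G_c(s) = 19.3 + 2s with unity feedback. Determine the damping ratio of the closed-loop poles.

Forward path: (19.3 + 2s)·1.3/(s(s+0.58)). The closed-loop characteristic equation is s² + (0.58 + 1.3·2)s + 1.3·19.3 = 0.
That is s² + 3.18s + 25.09 = 0, so ω_n = 5.009 rad/s and ζ = 3.18/(2·5.009) = 0.3174.

ζ = 0.317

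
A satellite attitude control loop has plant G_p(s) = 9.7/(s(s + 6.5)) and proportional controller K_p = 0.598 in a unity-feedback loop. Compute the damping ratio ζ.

With unity feedback the closed-loop characteristic equation is s² + 6.5s + 0.598·9.7 = s² + 6.5s + 5.801 = 0.
Matching s² + 2ζω_n s + ω_n²: ω_n = √5.801 = 2.408 rad/s and 2ζω_n = 6.5, so ζ = 6.5/(2·2.408) = 1.35.

ζ = 1.35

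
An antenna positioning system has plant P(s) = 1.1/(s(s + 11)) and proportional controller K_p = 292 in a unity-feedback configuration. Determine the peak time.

T_p = 0.184 s

The closed-loop denominator s² + 11s + 321.2 gives ω_n = √321.2 = 17.92 and ζ = 11/(2ω_n) = 0.3069.
Damped frequency ω_d = ω_n√(1−ζ²) = 17.06 rad/s, so peak time T_p = π/ω_d = 0.184 s.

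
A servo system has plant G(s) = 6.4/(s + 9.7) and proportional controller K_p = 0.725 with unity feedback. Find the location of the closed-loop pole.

s = -14.34

Closed-loop transfer function: T(s) = K_p·G(s)/(1 + K_p·G(s)) = 4.64/(s + 9.7 + 4.64) = 4.64/(s + 14.34).
The closed-loop pole is at s = −14.34.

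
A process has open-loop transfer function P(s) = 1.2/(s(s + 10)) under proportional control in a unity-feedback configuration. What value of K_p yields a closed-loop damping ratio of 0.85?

K_p = 28.8

Closed-loop characteristic equation: s² + 10s + K_p·1.2 = 0.
So ω_n = √(1.2K_p) and 2ζω_n = 10, giving ζ = 10/(2√(1.2K_p)).
Setting ζ = 0.85: √(1.2K_p) = 10/(2·0.85) = 5.882, so K_p = 34.6/1.2 = 28.8.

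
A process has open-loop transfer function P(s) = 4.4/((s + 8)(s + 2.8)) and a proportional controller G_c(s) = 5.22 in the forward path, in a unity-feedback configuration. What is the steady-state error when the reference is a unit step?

0.494

The loop is type 0. Static position error constant K_pos = G_c(0)·P(0) = 5.22·0.1964 = 1.025.
Steady-state error to a unit step: e_ss = 1/(1+K_pos) = 1/2.025 = 0.494.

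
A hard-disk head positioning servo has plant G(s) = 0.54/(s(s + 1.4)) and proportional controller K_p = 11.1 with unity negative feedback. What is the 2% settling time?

The closed-loop denominator s² + 1.4s + 5.994 gives ω_n = √5.994 = 2.448 and ζ = 1.4/(2ω_n) = 0.2859.
2% settling time T_s ≈ 4/(ζω_n) = 4/0.7 = 5.71 s.

T_s ≈ 5.71 s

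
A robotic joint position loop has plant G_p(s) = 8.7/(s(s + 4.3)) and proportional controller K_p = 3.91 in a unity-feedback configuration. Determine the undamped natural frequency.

The closed-loop denominator is s(s+4.3) + 3.91·8.7 = s² + 4.3s + 34.02.
So ω_n² = 34.02 ⇒ ω_n = 5.832 rad/s, and ζ = 4.3/(2ω_n) = 0.369.

ω_n = 5.83 rad/s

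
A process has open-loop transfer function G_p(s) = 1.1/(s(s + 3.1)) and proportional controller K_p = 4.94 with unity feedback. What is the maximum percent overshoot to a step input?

From 1 + K_pG_p(s) = 0: s² + 3.1s + 5.434 = 0 ⇒ ω_n = 2.331, ζ = 0.6649.
%OS = 100·exp(−πζ/√(1−ζ²)) = 100·exp(−π·0.6649/√0.5579) = 6.1%.

6.1%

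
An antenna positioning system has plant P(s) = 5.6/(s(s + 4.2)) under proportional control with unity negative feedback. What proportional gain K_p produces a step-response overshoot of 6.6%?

From %OS = 100·exp(−πζ/√(1−ζ²)) = 6.6%, ζ = −ln(0.066)/√(π²+ln²(0.066)) = 0.6543.
Characteristic equation s² + 4.2s + 5.6K_p = 0 gives ζ = 4.2/(2√(5.6K_p)).
Setting ζ = 0.6543: √(5.6K_p) = 4.2/(2·0.6543) = 3.21, so K_p = 10.3/5.6 = 1.84.

K_p = 1.84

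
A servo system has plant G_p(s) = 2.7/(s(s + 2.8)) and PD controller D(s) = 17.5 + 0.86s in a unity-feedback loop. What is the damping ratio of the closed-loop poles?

ζ = 0.373

Forward path: (17.5 + 0.86s)·2.7/(s(s+2.8)). The closed-loop characteristic equation is s² + (2.8 + 2.7·0.86)s + 2.7·17.5 = 0.
That is s² + 5.122s + 47.25 = 0, so ω_n = 6.874 rad/s and ζ = 5.122/(2·6.874) = 0.3726.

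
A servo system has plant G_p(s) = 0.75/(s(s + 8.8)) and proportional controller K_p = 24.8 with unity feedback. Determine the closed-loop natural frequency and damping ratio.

The closed-loop denominator is s(s+8.8) + 24.8·0.75 = s² + 8.8s + 18.6.
Matching s² + 2ζω_n s + ω_n²: ω_n = √18.6 = 4.313 rad/s and 2ζω_n = 8.8, so ζ = 8.8/(2·4.313) = 1.02.

ω_n = 4.31 rad/s, ζ = 1.02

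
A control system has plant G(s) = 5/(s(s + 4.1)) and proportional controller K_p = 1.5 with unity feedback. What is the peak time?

Closed-loop characteristic equation: s² + 4.1s + 7.5 = 0, so ω_n = 2.739 rad/s and ζ = 4.1/(2·2.739) = 0.7486.
Damped frequency ω_d = ω_n√(1−ζ²) = 1.816 rad/s, so peak time T_p = π/ω_d = 1.73 s.

T_p = 1.73 s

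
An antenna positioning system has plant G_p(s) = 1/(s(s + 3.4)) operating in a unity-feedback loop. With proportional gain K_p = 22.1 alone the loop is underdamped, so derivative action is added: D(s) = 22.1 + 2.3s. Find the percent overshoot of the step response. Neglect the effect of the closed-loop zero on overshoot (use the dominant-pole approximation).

Forward path: (22.1 + 2.3s)·1/(s(s+3.4)). The closed-loop characteristic equation is s² + (3.4 + 1·2.3)s + 1·22.1 = 0.
That is s² + 5.7s + 22.1 = 0, so ω_n = 4.701 rad/s and ζ = 5.7/(2·4.701) = 0.6062.
%OS = 100·exp(−πζ/√(1−ζ²)) = 9.12%.

9.12%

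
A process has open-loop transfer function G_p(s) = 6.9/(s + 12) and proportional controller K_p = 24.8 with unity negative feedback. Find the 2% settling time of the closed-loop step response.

Closed-loop transfer function: T(s) = K_p·G_p(s)/(1 + K_p·G_p(s)) = 171.1/(s + 12 + 171.1) = 171.1/(s + 183.1).
Time constant τ = 1/183.1 = 0.005461 s, so the 2% settling time is about 4τ = 0.0218 s.

T_s ≈ 0.0218 s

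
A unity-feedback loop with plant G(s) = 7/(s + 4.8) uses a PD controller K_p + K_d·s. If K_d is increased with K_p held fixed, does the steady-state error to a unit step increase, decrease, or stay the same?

unchanged

K_d affects only the transient (the s-coefficient); the DC loop gain, and hence e_ss, depends only on K_p.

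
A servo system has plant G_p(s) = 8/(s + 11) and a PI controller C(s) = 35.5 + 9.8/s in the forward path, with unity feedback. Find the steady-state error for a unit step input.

The open loop C(s)G_p(s) has a pole at the origin (type 1), so the static position error constant is infinite and e_ss = 1/(1+∞) = 0.

0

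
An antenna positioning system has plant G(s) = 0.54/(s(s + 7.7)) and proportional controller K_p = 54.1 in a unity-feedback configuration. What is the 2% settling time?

From 1 + K_pG(s) = 0: s² + 7.7s + 29.21 = 0 ⇒ ω_n = 5.405, ζ = 0.7123.
2% settling time T_s ≈ 4/(ζω_n) = 4/3.85 = 1.04 s.

T_s ≈ 1.04 s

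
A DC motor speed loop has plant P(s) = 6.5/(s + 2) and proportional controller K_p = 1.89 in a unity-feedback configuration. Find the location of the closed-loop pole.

s = -14.29

Closed-loop transfer function: T(s) = K_p·P(s)/(1 + K_p·P(s)) = 12.29/(s + 2 + 12.29) = 12.29/(s + 14.29).
The closed-loop pole is at s = −14.29.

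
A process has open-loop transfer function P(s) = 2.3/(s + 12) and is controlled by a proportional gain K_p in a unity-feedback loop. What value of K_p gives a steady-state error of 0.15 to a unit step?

K_p = 29.6

The loop is type 0, so e_ss(step) = 1/(1 + K_pos) with K_pos = K_p·P(0).
P(0) = 0.1917. Require 1/(1 + K_p·0.1917) = 0.15, so 1 + 0.1917·K_p = 6.667.
K_p = (6.667 − 1)/0.1917 = 29.6.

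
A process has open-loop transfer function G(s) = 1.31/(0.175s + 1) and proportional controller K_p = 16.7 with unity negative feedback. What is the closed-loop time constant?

Closed loop: T(s) = K_p·G/(1+K_p·G) = 21.88/(0.175s + 1 + 21.88), with pole at s = −(1 + 21.88)/0.175 = −130.7.
Closed-loop time constant τ = 1/130.7 = 0.00765 s.

τ = 0.00765 s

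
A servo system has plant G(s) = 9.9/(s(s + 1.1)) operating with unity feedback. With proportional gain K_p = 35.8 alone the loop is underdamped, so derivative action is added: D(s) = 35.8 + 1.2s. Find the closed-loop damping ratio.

ζ = 0.345

Forward path: (35.8 + 1.2s)·9.9/(s(s+1.1)). The closed-loop characteristic equation is s² + (1.1 + 9.9·1.2)s + 9.9·35.8 = 0.
That is s² + 12.98s + 354.4 = 0, so ω_n = 18.83 rad/s and ζ = 12.98/(2·18.83) = 0.3447.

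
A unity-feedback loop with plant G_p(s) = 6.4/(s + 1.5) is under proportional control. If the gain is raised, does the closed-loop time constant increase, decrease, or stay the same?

decrease

The closed-loop bandwidth 1.5+K_p·6.4 grows with K_p, so τ shrinks.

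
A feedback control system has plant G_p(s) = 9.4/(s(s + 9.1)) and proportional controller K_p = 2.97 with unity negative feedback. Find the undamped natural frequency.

ω_n = 5.28 rad/s

With unity feedback the closed-loop characteristic equation is s² + 9.1s + 2.97·9.4 = s² + 9.1s + 27.92 = 0.
Matching s² + 2ζω_n s + ω_n²: ω_n = √27.92 = 5.284 rad/s and 2ζω_n = 9.1, so ζ = 9.1/(2·5.284) = 0.861.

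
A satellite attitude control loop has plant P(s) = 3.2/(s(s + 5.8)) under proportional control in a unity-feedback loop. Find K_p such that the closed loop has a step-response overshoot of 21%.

From %OS = 100·exp(−πζ/√(1−ζ²)) = 21%, ζ = −ln(0.21)/√(π²+ln²(0.21)) = 0.4449.
Characteristic equation s² + 5.8s + 3.2K_p = 0 gives ζ = 5.8/(2√(3.2K_p)).
Setting ζ = 0.4449: √(3.2K_p) = 5.8/(2·0.4449) = 6.518, so K_p = 42.49/3.2 = 13.3.

K_p = 13.3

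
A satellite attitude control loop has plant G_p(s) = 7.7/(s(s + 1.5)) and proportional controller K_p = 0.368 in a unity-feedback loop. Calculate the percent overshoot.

20.9%

Closed-loop characteristic equation: s² + 1.5s + 2.834 = 0, so ω_n = 1.683 rad/s and ζ = 1.5/(2·1.683) = 0.4455.
%OS = 100·exp(−πζ/√(1−ζ²)) = 100·exp(−π·0.4455/√0.8015) = 20.9%.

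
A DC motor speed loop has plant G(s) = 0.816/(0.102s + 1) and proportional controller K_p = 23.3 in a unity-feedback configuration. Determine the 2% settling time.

T_s ≈ 0.0204 s

Closed loop: T(s) = K_p·G/(1+K_p·G) = 19.01/(0.102s + 1 + 19.01), with pole at s = −(1 + 19.01)/0.102 = −196.2.
τ = 1/196.2 = 0.005097 s, so 2% settling time ≈ 4τ = 0.0204 s.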